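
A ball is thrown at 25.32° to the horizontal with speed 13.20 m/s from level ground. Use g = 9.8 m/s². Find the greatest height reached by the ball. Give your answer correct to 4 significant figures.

1.626 m

Vertical component of launch velocity: v_y = 13.20 sin 25.32° = 5.6453 m/s.
At the highest point the vertical velocity is zero, so v_y² = 2 g h_max.
h_max = (5.6453)² / (2 × 9.8) = 31.869 / 19.60 = 1.626 m.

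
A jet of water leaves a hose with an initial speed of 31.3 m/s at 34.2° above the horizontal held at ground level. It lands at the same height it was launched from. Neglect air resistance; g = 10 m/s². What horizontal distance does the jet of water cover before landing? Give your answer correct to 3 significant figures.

91.1 m

Components: v_x = 31.3 cos 34.2° = 25.89 m/s, v_y = 31.3 sin 34.2° = 17.59 m/s.
Time of flight (same landing height): t = 2 v_y / g = 2 × 17.59 / 10 = 3.518 s.
Range: R = v_x · t = 25.89 × 3.518 = 91.1 m.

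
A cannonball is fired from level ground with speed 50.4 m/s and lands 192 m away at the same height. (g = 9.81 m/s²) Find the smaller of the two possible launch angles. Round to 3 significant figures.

23.9°

Level-ground range: R = v₀² sin(2θ)/g ⇒ sin 2θ = R g / v₀² = 192×9.81/50.4² = 0.7415.
2θ = arcsin(0.7415) = 47.86° or 180° − 47.86° = 132.14°.
So θ = 23.9° or θ = 66.1°.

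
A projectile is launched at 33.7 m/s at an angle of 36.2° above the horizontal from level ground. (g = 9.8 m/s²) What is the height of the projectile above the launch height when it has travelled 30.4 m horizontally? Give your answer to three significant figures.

16.1 m

v_x = 33.7 cos 36.2° = 27.19 m/s, v_y0 = 33.7 sin 36.2° = 19.90 m/s.
Time to reach x = 30.4 m: t = x / v_x = 30.4 / 27.19 = 1.118 s.
y = v_y0 t − ½ g t² = 19.90×1.118 − 4.900×1.118² = 16.1 m.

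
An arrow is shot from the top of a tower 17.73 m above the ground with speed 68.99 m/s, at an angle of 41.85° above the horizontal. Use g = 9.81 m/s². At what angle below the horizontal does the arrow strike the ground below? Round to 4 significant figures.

v_x = 68.99 cos 41.85° = 51.390 m/s.
At impact |v_y| = √(v_y0² + 2 g h) = √(46.029² + 2×9.81×17.73) = 49.664 m/s.
Angle below horizontal = arctan(|v_y| / v_x) = arctan(49.664 / 51.390) = 44.02°.

44.02°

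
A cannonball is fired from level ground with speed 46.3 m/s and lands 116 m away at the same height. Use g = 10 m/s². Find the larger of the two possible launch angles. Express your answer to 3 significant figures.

73.6°

Level-ground range: R = v₀² sin(2θ)/g ⇒ sin 2θ = R g / v₀² = 116×10/46.3² = 0.5411.
2θ = arcsin(0.5411) = 32.76° or 180° − 32.76° = 147.24°.
So θ = 16.4° or θ = 73.6°.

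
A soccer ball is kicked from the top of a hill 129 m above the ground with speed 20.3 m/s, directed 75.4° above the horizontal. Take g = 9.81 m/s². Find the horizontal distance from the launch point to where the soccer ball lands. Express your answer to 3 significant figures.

38.4 m

Components: v_x = 20.3 cos 75.4° = 5.117 m/s, v_y = 20.3 sin 75.4° = 19.64 m/s.
Vertical: 0 = 129 + 19.64 t − ½(9.81) t² ⇒ 4.905 t² − 19.64 t − 129 = 0.
t = [19.64 + √(385.7 + 2531)] / 9.810 = 7.507 s.
Horizontal: R = v_x · t = 5.117 × 7.507 = 38.4 m.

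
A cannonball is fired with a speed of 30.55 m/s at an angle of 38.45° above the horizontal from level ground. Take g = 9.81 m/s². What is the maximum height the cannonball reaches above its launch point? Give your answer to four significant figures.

18.39 m

Vertical component of launch velocity: v_y = 30.55 sin 38.45° = 18.997 m/s.
At the highest point the vertical velocity is zero, so v_y² = 2 g h_max.
h_max = (18.997)² / (2 × 9.81) = 360.89 / 19.62 = 18.39 m.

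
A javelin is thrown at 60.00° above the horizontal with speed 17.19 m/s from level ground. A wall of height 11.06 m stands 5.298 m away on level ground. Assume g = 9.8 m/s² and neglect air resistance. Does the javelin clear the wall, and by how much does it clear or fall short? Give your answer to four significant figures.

No — it falls 3.745 m short of clearing the wall.

v_x = 17.19 cos 60.00° = 8.5950 m/s; v_y0 = 17.19 sin 60.00° = 14.887 m/s.
Time to reach the wall: t = 5.298 / 8.5950 = 0.61640 s.
Height at that point: y = 14.887×0.61640 − 4.900×0.61640² = 7.3146 m.
That is 11.06 − 7.3146 = 3.745 m below the top of the wall, so the javelin does not clear it.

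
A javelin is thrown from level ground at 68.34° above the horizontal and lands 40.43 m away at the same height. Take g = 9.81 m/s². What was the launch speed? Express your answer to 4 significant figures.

On level ground, R = v₀² sin(2θ) / g, so v₀ = √(R g / sin 2θ).
sin(2 × 68.34°) = 0.6861.
v₀ = √(40.43 × 9.81 / 0.6861) = √578.08 = 24.04 m/s.

24.04 m/s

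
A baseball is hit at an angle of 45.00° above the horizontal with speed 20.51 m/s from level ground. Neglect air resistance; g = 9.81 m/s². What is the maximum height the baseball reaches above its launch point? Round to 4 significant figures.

10.72 m

Vertical component of launch velocity: v_y = 20.51 sin 45.00° = 14.503 m/s.
At the highest point the vertical velocity is zero, so v_y² = 2 g h_max.
h_max = (14.503)² / (2 × 9.81) = 210.34 / 19.62 = 10.72 m.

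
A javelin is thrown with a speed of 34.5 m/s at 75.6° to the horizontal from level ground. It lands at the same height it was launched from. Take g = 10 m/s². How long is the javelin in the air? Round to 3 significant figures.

Vertical component: v_y = 34.5 sin 75.6° = 33.42 m/s.
For a projectile landing at launch height, time of flight is t = 2 v_y / g = 2 × 33.42 / 10 = 6.68 s.

6.68 s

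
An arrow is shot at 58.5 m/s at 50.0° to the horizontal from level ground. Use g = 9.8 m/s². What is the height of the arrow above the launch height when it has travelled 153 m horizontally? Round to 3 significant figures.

v_x = 58.5 cos 50.0° = 37.60 m/s, v_y0 = 58.5 sin 50.0° = 44.81 m/s.
Time to reach x = 153 m: t = x / v_x = 153 / 37.60 = 4.069 s.
y = v_y0 t − ½ g t² = 44.81×4.069 − 4.900×4.069² = 101 m.

101 m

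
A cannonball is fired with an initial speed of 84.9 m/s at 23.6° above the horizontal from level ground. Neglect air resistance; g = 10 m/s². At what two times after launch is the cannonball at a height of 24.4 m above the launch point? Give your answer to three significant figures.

0.816 s and 5.98 s

v_y0 = 84.9 sin 23.6° = 33.99 m/s.
Set y = v_y0 t − ½ g t² = 24.4: 5.000 t² − 33.99 t + 24.4 = 0.
t = [33.99 ± √(1155 − 488.0)] / 10 = (33.99 ± 25.83) / 10, giving t = 0.816 s or t = 5.98 s.
So the cannonball is at 24.4 m at t = 0.816 s (rising) and t = 5.98 s (falling).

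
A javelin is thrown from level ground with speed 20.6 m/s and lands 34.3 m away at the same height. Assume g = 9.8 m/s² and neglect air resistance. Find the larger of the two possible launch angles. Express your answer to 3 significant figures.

63.8°

Level-ground range: R = v₀² sin(2θ)/g ⇒ sin 2θ = R g / v₀² = 34.3×9.8/20.6² = 0.7921.
2θ = arcsin(0.7921) = 52.38° or 180° − 52.38° = 127.62°.
So θ = 26.2° or θ = 63.8°.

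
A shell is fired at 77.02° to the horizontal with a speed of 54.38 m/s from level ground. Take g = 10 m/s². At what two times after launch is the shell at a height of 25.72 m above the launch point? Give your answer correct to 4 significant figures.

0.5099 s and 10.09 s

v_y0 = 54.38 sin 77.02° = 52.991 m/s.
Set y = v_y0 t − ½ g t² = 25.72: 5.000 t² − 52.991 t + 25.72 = 0.
t = [52.991 ± √(2808.0 − 514.40)] / 10 = (52.991 ± 47.892) / 10, giving t = 0.5099 s or t = 10.09 s.
So the shell is at 25.72 m at t = 0.5099 s (rising) and t = 10.09 s (falling).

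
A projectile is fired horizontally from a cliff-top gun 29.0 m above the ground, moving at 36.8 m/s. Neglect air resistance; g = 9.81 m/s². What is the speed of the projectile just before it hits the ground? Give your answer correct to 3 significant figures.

Fall time: t = √(2 × 29.0 / 9.81) = 2.432 s.
At impact: v_x = 36.8 m/s (unchanged), v_y = g t = 9.81 × 2.432 = 23.86 m/s.
Speed = √(v_x² + v_y²) = √(1354 + 569.3) = 43.9 m/s.

43.9 m/s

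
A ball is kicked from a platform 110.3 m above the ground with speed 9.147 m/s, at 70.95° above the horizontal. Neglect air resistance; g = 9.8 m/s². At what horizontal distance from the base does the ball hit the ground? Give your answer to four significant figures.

17.04 m

Components: v_x = 9.147 cos 70.95° = 2.9855 m/s, v_y = 9.147 sin 70.95° = 8.6461 m/s.
Vertical: 0 = 110.3 + 8.6461 t − ½(9.8) t² ⇒ 4.900 t² − 8.6461 t − 110.3 = 0.
t = [8.6461 + √(74.755 + 2161.9)] / 9.800 = 5.7081 s.
Horizontal: R = v_x · t = 2.9855 × 5.7081 = 17.04 m.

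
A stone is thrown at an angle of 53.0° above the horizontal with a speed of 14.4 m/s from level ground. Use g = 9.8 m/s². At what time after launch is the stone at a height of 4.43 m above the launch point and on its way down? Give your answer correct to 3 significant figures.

1.86 s

v_y0 = 14.4 sin 53.0° = 11.50 m/s.
Set y = v_y0 t − ½ g t² = 4.43: 4.900 t² − 11.50 t + 4.43 = 0.
t = [11.50 ± √(132.2 − 86.83)] / 9.8 = (11.50 ± 6.736) / 9.8, giving t = 0.486 s or t = 1.86 s.
On the way down corresponds to the larger root: t = 1.86 s.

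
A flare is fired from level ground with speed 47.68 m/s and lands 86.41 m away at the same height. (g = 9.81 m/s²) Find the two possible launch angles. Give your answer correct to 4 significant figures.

10.95° and 79.05°

Level-ground range: R = v₀² sin(2θ)/g ⇒ sin 2θ = R g / v₀² = 86.41×9.81/47.68² = 0.3729.
2θ = arcsin(0.3729) = 21.895° or 180° − 21.895° = 158.105°.
So θ = 10.95° or θ = 79.05°.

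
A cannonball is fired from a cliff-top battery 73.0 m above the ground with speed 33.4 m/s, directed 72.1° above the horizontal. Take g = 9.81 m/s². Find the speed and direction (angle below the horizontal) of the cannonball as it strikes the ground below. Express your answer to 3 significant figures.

v_x = 33.4 cos 72.1° = 10.27 m/s (constant).
|v_y| at impact = √((31.78)² + 2×9.81×73.0) = 49.42 m/s.
Speed = √(10.27² + 49.42²) = 50.5 m/s; angle = arctan(49.42/10.27) = 78.3° below horizontal.

50.5 m/s at 78.3° below the horizontal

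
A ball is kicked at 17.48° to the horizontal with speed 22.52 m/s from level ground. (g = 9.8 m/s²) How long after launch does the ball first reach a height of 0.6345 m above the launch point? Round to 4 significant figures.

v_y0 = 22.52 sin 17.48° = 6.7644 m/s.
Set y = v_y0 t − ½ g t² = 0.6345: 4.900 t² − 6.7644 t + 0.6345 = 0.
t = [6.7644 ± √(45.757 − 12.436)] / 9.8 = (6.7644 ± 5.7724) / 9.8, giving t = 0.1012 s or t = 1.279 s.
The ball is on the way up at the first time, so t = 0.1012 s.

0.1012 s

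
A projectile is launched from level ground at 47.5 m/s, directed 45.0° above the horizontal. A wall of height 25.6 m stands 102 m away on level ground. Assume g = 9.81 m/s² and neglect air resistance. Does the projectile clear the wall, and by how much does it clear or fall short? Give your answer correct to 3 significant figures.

Yes — it clears the wall by 31.2 m.

v_x = 47.5 cos 45.0° = 33.59 m/s; v_y0 = 47.5 sin 45.0° = 33.59 m/s.
Time to reach the wall: t = 102 / 33.59 = 3.037 s.
Height at that point: y = 33.59×3.037 − 4.905×3.037² = 56.77 m.
That is 56.77 − 25.6 = 31.2 m above the top of the wall, so the projectile clears it.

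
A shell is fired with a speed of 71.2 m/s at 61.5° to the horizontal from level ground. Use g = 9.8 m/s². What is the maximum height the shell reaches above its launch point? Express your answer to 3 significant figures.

200 m

Vertical component of launch velocity: v_y = 71.2 sin 61.5° = 62.57 m/s.
At the highest point the vertical velocity is zero, so v_y² = 2 g h_max.
h_max = (62.57)² / (2 × 9.8) = 3915 / 19.60 = 200 m.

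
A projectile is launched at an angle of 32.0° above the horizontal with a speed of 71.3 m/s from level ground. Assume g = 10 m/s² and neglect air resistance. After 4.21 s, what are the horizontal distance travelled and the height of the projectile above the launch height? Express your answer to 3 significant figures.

v_x = 71.3 cos 32.0° = 60.47 m/s; v_y0 = 71.3 sin 32.0° = 37.78 m/s.
x = v_x t = 60.47 × 4.21 = 255 m.
y = v_y0 t − ½ g t² = 37.78×4.21 − 5.000×4.21² = 70.4 m.

x = 255 m, y = 70.4 m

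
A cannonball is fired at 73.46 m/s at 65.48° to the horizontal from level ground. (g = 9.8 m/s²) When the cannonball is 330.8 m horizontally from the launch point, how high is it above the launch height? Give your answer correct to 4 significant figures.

v_x = 73.46 cos 65.48° = 30.487 m/s, v_y0 = 73.46 sin 65.48° = 66.835 m/s.
Time to reach x = 330.8 m: t = x / v_x = 330.8 / 30.487 = 10.851 s.
y = v_y0 t − ½ g t² = 66.835×10.851 − 4.900×10.851² = 148.3 m.

148.3 m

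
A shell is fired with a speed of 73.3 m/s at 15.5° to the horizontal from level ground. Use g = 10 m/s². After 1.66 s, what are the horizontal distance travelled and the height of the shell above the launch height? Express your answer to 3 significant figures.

x = 117 m, y = 18.7 m

v_x = 73.3 cos 15.5° = 70.63 m/s; v_y0 = 73.3 sin 15.5° = 19.59 m/s.
x = v_x t = 70.63 × 1.66 = 117 m.
y = v_y0 t − ½ g t² = 19.59×1.66 − 5.000×1.66² = 18.7 m.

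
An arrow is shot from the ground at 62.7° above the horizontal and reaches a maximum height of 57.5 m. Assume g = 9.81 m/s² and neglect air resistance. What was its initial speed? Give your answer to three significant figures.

37.8 m/s

At maximum height v_y = 0, so (v₀ sin θ)² = 2 g H.
v₀ sin 62.7° = √(2 × 9.81 × 57.5) = 33.59 m/s.
v₀ = 33.59 / sin 62.7° = 33.59 / 0.8886 = 37.8 m/s.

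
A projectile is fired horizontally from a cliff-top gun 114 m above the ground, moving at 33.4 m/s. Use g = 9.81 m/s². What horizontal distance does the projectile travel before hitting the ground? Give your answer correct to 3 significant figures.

Initial vertical velocity is zero, so the fall time comes from h = ½ g t²: t = √(2 × 114 / 9.81) = 4.821 s.
Horizontal motion is uniform at 33.4 m/s, so x = 33.4 × 4.821 = 161 m.

161 m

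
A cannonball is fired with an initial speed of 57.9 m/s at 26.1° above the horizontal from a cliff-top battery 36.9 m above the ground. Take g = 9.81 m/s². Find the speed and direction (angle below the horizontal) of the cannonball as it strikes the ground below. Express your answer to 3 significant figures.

63.8 m/s at 35.5° below the horizontal

v_x = 57.9 cos 26.1° = 52.00 m/s (constant).
|v_y| at impact = √((25.47)² + 2×9.81×36.9) = 37.05 m/s.
Speed = √(52.00² + 37.05²) = 63.8 m/s; angle = arctan(37.05/52.00) = 35.5° below horizontal.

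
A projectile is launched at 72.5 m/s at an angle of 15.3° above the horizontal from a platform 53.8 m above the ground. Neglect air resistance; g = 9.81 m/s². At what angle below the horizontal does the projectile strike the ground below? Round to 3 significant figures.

28.3°

v_x = 72.5 cos 15.3° = 69.93 m/s.
At impact |v_y| = √(v_y0² + 2 g h) = √(19.13² + 2×9.81×53.8) = 37.70 m/s.
Angle below horizontal = arctan(|v_y| / v_x) = arctan(37.70 / 69.93) = 28.3°.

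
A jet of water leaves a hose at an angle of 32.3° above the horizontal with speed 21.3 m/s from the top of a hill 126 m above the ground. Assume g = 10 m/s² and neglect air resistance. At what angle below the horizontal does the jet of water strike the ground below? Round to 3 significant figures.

v_x = 21.3 cos 32.3° = 18.00 m/s.
At impact |v_y| = √(v_y0² + 2 g h) = √(11.38² + 2×10×126) = 51.47 m/s.
Angle below horizontal = arctan(|v_y| / v_x) = arctan(51.47 / 18.00) = 70.7°.

70.7°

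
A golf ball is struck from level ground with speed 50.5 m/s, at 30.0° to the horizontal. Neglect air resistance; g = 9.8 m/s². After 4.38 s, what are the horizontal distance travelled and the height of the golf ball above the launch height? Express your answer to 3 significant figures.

x = 192 m, y = 16.6 m

v_x = 50.5 cos 30.0° = 43.73 m/s; v_y0 = 50.5 sin 30.0° = 25.25 m/s.
x = v_x t = 43.73 × 4.38 = 192 m.
y = v_y0 t − ½ g t² = 25.25×4.38 − 4.900×4.38² = 16.6 m.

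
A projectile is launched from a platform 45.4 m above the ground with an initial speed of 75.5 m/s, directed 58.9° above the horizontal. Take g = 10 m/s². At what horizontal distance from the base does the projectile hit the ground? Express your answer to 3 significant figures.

Components: v_x = 75.5 cos 58.9° = 39.00 m/s, v_y = 75.5 sin 58.9° = 64.65 m/s.
Vertical: 0 = 45.4 + 64.65 t − ½(10) t² ⇒ 5.000 t² − 64.65 t − 45.4 = 0.
t = [64.65 + √(4180 + 908.0)] / 10.00 = 13.60 s.
Horizontal: R = v_x · t = 39.00 × 13.60 = 530 m.

530 m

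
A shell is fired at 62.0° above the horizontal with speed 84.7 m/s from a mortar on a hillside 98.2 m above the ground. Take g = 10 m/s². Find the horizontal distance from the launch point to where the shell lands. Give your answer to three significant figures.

Components: v_x = 84.7 cos 62.0° = 39.76 m/s, v_y = 84.7 sin 62.0° = 74.79 m/s.
Vertical: 0 = 98.2 + 74.79 t − ½(10) t² ⇒ 5.000 t² − 74.79 t − 98.2 = 0.
t = [74.79 + √(5594 + 1964)] / 10.00 = 16.17 s.
Horizontal: R = v_x · t = 39.76 × 16.17 = 643 m.

643 m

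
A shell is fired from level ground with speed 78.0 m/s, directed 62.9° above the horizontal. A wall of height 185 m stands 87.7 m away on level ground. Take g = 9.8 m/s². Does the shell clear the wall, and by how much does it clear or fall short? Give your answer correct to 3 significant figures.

No — it falls 43.5 m short of clearing the wall.

v_x = 78.0 cos 62.9° = 35.53 m/s; v_y0 = 78.0 sin 62.9° = 69.44 m/s.
Time to reach the wall: t = 87.7 / 35.53 = 2.468 s.
Height at that point: y = 69.44×2.468 − 4.900×2.468² = 141.5 m.
That is 185 − 141.5 = 43.5 m below the top of the wall, so the shell does not clear it.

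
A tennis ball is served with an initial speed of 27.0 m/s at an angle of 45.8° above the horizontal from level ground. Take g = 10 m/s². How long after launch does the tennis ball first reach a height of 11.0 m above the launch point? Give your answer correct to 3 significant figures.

0.692 s

v_y0 = 27.0 sin 45.8° = 19.36 m/s.
Set y = v_y0 t − ½ g t² = 11.0: 5.000 t² − 19.36 t + 11.0 = 0.
t = [19.36 ± √(374.8 − 220.0)] / 10 = (19.36 ± 12.44) / 10, giving t = 0.692 s or t = 3.18 s.
The tennis ball is on the way up at the first time, so t = 0.692 s.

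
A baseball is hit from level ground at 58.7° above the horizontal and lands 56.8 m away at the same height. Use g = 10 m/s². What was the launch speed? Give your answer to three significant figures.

On level ground, R = v₀² sin(2θ) / g, so v₀ = √(R g / sin 2θ).
sin(2 × 58.7°) = 0.8878.
v₀ = √(56.8 × 10 / 0.8878) = √639.8 = 25.3 m/s.

25.3 m/s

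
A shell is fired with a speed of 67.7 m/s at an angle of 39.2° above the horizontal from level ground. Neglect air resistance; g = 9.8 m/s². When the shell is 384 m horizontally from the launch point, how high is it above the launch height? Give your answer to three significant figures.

50.7 m

v_x = 67.7 cos 39.2° = 52.46 m/s, v_y0 = 67.7 sin 39.2° = 42.79 m/s.
Time to reach x = 384 m: t = x / v_x = 384 / 52.46 = 7.320 s.
y = v_y0 t − ½ g t² = 42.79×7.320 − 4.900×7.320² = 50.7 m.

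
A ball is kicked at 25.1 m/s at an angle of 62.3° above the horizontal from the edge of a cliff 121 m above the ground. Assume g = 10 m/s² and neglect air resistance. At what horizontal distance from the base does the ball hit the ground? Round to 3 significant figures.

88.9 m

Components: v_x = 25.1 cos 62.3° = 11.67 m/s, v_y = 25.1 sin 62.3° = 22.22 m/s.
Vertical: 0 = 121 + 22.22 t − ½(10) t² ⇒ 5.000 t² − 22.22 t − 121 = 0.
t = [22.22 + √(493.7 + 2420)] / 10.00 = 7.620 s.
Horizontal: R = v_x · t = 11.67 × 7.620 = 88.9 m.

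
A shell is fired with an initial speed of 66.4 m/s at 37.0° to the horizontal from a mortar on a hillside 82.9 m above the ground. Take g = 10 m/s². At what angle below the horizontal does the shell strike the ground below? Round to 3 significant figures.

47.1°

v_x = 66.4 cos 37.0° = 53.03 m/s.
At impact |v_y| = √(v_y0² + 2 g h) = √(39.96² + 2×10×82.9) = 57.05 m/s.
Angle below horizontal = arctan(|v_y| / v_x) = arctan(57.05 / 53.03) = 47.1°.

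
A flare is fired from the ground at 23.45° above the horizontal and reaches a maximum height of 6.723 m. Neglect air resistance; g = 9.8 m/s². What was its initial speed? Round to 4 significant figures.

At maximum height v_y = 0, so (v₀ sin θ)² = 2 g H.
v₀ sin 23.45° = √(2 × 9.8 × 6.723) = 11.479 m/s.
v₀ = 11.479 / sin 23.45° = 11.479 / 0.3979 = 28.85 m/s.

28.85 m/s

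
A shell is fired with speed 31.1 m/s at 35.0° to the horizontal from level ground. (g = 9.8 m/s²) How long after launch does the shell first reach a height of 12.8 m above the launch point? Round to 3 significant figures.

0.983 s

v_y0 = 31.1 sin 35.0° = 17.84 m/s.
Set y = v_y0 t − ½ g t² = 12.8: 4.900 t² − 17.84 t + 12.8 = 0.
t = [17.84 ± √(318.3 − 250.9)] / 9.8 = (17.84 ± 8.210) / 9.8, giving t = 0.983 s or t = 2.66 s.
The shell is on the way up at the first time, so t = 0.983 s.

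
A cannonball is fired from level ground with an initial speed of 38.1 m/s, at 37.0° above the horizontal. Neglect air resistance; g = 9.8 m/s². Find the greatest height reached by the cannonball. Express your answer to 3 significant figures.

26.8 m

Vertical component of launch velocity: v_y = 38.1 sin 37.0° = 22.93 m/s.
At the highest point the vertical velocity is zero, so v_y² = 2 g h_max.
h_max = (22.93)² / (2 × 9.8) = 525.8 / 19.60 = 26.8 m.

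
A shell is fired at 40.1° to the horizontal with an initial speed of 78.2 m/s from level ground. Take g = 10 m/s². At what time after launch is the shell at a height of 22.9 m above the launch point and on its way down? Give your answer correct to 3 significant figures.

9.60 s

v_y0 = 78.2 sin 40.1° = 50.37 m/s.
Set y = v_y0 t − ½ g t² = 22.9: 5.000 t² − 50.37 t + 22.9 = 0.
t = [50.37 ± √(2537 − 458.0)] / 10 = (50.37 ± 45.60) / 10, giving t = 0.477 s or t = 9.60 s.
On the way down corresponds to the larger root: t = 9.60 s.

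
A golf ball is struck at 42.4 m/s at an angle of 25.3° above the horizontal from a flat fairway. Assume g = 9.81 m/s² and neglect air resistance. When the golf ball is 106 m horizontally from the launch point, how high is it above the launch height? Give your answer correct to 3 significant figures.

v_x = 42.4 cos 25.3° = 38.33 m/s, v_y0 = 42.4 sin 25.3° = 18.12 m/s.
Time to reach x = 106 m: t = x / v_x = 106 / 38.33 = 2.765 s.
y = v_y0 t − ½ g t² = 18.12×2.765 − 4.905×2.765² = 12.6 m.

12.6 m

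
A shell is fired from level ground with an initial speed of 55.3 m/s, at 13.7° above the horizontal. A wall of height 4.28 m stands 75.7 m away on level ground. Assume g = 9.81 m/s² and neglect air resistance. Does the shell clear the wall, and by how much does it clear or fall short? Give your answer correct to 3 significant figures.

Yes — it clears the wall by 4.44 m.

v_x = 55.3 cos 13.7° = 53.73 m/s; v_y0 = 55.3 sin 13.7° = 13.10 m/s.
Time to reach the wall: t = 75.7 / 53.73 = 1.409 s.
Height at that point: y = 13.10×1.409 − 4.905×1.409² = 8.720 m.
That is 8.720 − 4.28 = 4.44 m above the top of the wall, so the shell clears it.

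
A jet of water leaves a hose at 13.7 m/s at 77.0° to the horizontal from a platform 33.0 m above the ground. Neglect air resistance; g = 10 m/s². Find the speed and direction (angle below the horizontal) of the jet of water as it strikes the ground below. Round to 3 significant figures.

29.1 m/s at 83.9° below the horizontal

v_x = 13.7 cos 77.0° = 3.082 m/s (constant).
|v_y| at impact = √((13.35)² + 2×10×33.0) = 28.95 m/s.
Speed = √(3.082² + 28.95²) = 29.1 m/s; angle = arctan(28.95/3.082) = 83.9° below horizontal.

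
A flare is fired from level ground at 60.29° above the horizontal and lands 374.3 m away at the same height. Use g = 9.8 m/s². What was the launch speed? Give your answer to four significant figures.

On level ground, R = v₀² sin(2θ) / g, so v₀ = √(R g / sin 2θ).
sin(2 × 60.29°) = 0.8609.
v₀ = √(374.3 × 9.8 / 0.8609) = √4260.8 = 65.27 m/s.

65.27 m/s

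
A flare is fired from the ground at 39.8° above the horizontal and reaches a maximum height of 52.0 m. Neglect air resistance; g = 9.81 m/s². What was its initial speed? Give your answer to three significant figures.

49.9 m/s

At maximum height v_y = 0, so (v₀ sin θ)² = 2 g H.
v₀ sin 39.8° = √(2 × 9.81 × 52.0) = 31.94 m/s.
v₀ = 31.94 / sin 39.8° = 31.94 / 0.6401 = 49.9 m/s.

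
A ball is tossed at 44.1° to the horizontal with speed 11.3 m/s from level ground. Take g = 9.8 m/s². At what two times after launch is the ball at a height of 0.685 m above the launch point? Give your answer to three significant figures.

0.0924 s and 1.51 s

v_y0 = 11.3 sin 44.1° = 7.864 m/s.
Set y = v_y0 t − ½ g t² = 0.685: 4.900 t² − 7.864 t + 0.685 = 0.
t = [7.864 ± √(61.84 − 13.43)] / 9.8 = (7.864 ± 6.958) / 9.8, giving t = 0.0924 s or t = 1.51 s.
So the ball is at 0.685 m at t = 0.0924 s (rising) and t = 1.51 s (falling).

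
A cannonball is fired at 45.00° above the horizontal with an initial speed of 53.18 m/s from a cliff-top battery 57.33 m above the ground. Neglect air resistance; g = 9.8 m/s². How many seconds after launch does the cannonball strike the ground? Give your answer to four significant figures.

8.978 s

Vertical component: v_y = 53.18 sin 45.00° = 37.604 m/s.
Taking up as positive with launch at y = 57.33 m, landing at y = 0: 0 = 57.33 + 37.604 t − ½(9.8) t².
Solving 4.900 t² − 37.604 t − 57.33 = 0 gives t = [37.604 + √(37.604² + 4·4.900·57.33)] / 9.800 = 8.978 s.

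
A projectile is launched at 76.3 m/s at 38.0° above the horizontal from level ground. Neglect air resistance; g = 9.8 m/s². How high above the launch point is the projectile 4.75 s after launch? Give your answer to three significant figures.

113 m

v_y0 = 76.3 sin 38.0° = 46.97 m/s.
y(t) = v_y0 t − ½ g t² = 46.97×4.75 − 4.900×4.75² = 113 m.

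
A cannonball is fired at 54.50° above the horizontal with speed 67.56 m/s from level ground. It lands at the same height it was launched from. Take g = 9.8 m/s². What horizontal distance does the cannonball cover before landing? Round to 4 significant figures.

440.4 m

For level ground, R = v₀² sin(2θ) / g.
sin(2 × 54.50°) = sin 109.00° = 0.9455.
R = (67.56)² × 0.9455 / 9.8 = 440.4 m.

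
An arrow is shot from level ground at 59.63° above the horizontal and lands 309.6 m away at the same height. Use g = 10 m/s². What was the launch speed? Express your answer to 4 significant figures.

59.57 m/s

On level ground, R = v₀² sin(2θ) / g, so v₀ = √(R g / sin 2θ).
sin(2 × 59.63°) = 0.8724.
v₀ = √(309.6 × 10 / 0.8724) = √3548.8 = 59.57 m/s.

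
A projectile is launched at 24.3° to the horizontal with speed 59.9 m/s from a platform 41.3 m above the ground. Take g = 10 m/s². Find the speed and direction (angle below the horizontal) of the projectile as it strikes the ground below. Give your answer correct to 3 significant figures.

v_x = 59.9 cos 24.3° = 54.59 m/s (constant).
|v_y| at impact = √((24.65)² + 2×10×41.3) = 37.86 m/s.
Speed = √(54.59² + 37.86²) = 66.4 m/s; angle = arctan(37.86/54.59) = 34.7° below horizontal.

66.4 m/s at 34.7° below the horizontal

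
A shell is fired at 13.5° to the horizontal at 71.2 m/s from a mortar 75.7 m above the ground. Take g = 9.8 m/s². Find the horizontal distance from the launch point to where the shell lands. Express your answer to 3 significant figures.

414 m

Components: v_x = 71.2 cos 13.5° = 69.23 m/s, v_y = 71.2 sin 13.5° = 16.62 m/s.
Vertical: 0 = 75.7 + 16.62 t − ½(9.8) t² ⇒ 4.900 t² − 16.62 t − 75.7 = 0.
t = [16.62 + √(276.2 + 1484)] / 9.800 = 5.977 s.
Horizontal: R = v_x · t = 69.23 × 5.977 = 414 m.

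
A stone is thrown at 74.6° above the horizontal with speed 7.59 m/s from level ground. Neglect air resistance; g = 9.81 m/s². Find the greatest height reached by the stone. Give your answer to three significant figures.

2.73 m

Vertical component of launch velocity: v_y = 7.59 sin 74.6° = 7.317 m/s.
At the highest point the vertical velocity is zero, so v_y² = 2 g h_max.
h_max = (7.317)² / (2 × 9.81) = 53.54 / 19.62 = 2.73 m.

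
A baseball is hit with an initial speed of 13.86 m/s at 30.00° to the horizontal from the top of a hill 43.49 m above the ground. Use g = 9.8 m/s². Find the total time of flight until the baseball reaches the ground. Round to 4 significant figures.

3.769 s

Vertical component: v_y = 13.86 sin 30.00° = 6.9300 m/s.
Taking up as positive with launch at y = 43.49 m, landing at y = 0: 0 = 43.49 + 6.9300 t − ½(9.8) t².
Solving 4.900 t² − 6.9300 t − 43.49 = 0 gives t = [6.9300 + √(6.9300² + 4·4.900·43.49)] / 9.800 = 3.769 s.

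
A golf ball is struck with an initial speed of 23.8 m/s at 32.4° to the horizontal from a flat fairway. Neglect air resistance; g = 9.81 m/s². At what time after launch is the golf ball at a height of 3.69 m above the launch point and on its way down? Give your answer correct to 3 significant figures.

v_y0 = 23.8 sin 32.4° = 12.75 m/s.
Set y = v_y0 t − ½ g t² = 3.69: 4.905 t² − 12.75 t + 3.69 = 0.
t = [12.75 ± √(162.6 − 72.40)] / 9.81 = (12.75 ± 9.497) / 9.81, giving t = 0.332 s or t = 2.27 s.
On the way down corresponds to the larger root: t = 2.27 s.

2.27 s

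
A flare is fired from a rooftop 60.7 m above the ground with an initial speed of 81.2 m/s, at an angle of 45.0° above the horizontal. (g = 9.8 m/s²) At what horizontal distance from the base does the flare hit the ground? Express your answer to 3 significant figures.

729 m

Components: v_x = 81.2 cos 45.0° = 57.42 m/s, v_y = 81.2 sin 45.0° = 57.42 m/s.
Vertical: 0 = 60.7 + 57.42 t − ½(9.8) t² ⇒ 4.900 t² − 57.42 t − 60.7 = 0.
t = [57.42 + √(3297 + 1190)] / 9.800 = 12.69 s.
Horizontal: R = v_x · t = 57.42 × 12.69 = 729 m.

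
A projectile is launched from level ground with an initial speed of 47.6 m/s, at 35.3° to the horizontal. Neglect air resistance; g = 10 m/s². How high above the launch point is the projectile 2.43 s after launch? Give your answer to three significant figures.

37.3 m

v_y0 = 47.6 sin 35.3° = 27.51 m/s.
y(t) = v_y0 t − ½ g t² = 27.51×2.43 − 5.000×2.43² = 37.3 m.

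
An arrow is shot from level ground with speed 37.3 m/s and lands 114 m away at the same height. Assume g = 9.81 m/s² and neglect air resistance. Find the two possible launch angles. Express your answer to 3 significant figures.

26.7° and 63.3°

Level-ground range: R = v₀² sin(2θ)/g ⇒ sin 2θ = R g / v₀² = 114×9.81/37.3² = 0.8038.
2θ = arcsin(0.8038) = 53.49° or 180° − 53.49° = 126.51°.
So θ = 26.7° or θ = 63.3°.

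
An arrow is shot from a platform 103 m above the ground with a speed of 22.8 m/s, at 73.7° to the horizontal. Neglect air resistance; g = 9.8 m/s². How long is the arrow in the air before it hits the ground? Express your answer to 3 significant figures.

Vertical component: v_y = 22.8 sin 73.7° = 21.88 m/s.
Taking up as positive with launch at y = 103 m, landing at y = 0: 0 = 103 + 21.88 t − ½(9.8) t².
Solving 4.900 t² − 21.88 t − 103 = 0 gives t = [21.88 + √(21.88² + 4·4.900·103)] / 9.800 = 7.33 s.

7.33 s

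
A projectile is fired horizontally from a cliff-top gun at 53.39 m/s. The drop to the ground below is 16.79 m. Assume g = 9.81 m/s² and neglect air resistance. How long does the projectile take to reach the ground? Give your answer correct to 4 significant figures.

1.850 s

The horizontal speed doesn't affect the fall. With v_y0 = 0, h = ½ g t².
t = √(2 × 16.79 / 9.81) = √3.4230 = 1.850 s.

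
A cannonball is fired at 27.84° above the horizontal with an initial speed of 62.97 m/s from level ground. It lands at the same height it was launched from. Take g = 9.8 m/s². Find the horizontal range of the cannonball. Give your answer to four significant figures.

Components: v_x = 62.97 cos 27.84° = 55.682 m/s, v_y = 62.97 sin 27.84° = 29.407 m/s.
Time of flight (same landing height): t = 2 v_y / g = 2 × 29.407 / 9.8 = 6.0014 s.
Range: R = v_x · t = 55.682 × 6.0014 = 334.2 m.

334.2 m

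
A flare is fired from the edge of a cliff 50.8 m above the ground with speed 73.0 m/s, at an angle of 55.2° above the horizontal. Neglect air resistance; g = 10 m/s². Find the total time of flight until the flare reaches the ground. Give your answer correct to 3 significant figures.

12.8 s

Vertical component: v_y = 73.0 sin 55.2° = 59.94 m/s.
Taking up as positive with launch at y = 50.8 m, landing at y = 0: 0 = 50.8 + 59.94 t − ½(10) t².
Solving 5.000 t² − 59.94 t − 50.8 = 0 gives t = [59.94 + √(59.94² + 4·5.000·50.8)] / 10.00 = 12.8 s.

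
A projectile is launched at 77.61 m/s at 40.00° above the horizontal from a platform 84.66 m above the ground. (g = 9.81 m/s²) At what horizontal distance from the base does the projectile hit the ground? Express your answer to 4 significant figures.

692.7 m

Components: v_x = 77.61 cos 40.00° = 59.453 m/s, v_y = 77.61 sin 40.00° = 49.887 m/s.
Vertical: 0 = 84.66 + 49.887 t − ½(9.81) t² ⇒ 4.905 t² − 49.887 t − 84.66 = 0.
t = [49.887 + √(2488.7 + 1661.0)] / 9.810 = 11.652 s.
Horizontal: R = v_x · t = 59.453 × 11.652 = 692.7 m.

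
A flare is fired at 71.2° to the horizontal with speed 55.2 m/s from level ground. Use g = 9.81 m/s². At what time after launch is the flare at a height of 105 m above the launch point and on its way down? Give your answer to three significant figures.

v_y0 = 55.2 sin 71.2° = 52.26 m/s.
Set y = v_y0 t − ½ g t² = 105: 4.905 t² − 52.26 t + 105 = 0.
t = [52.26 ± √(2731 − 2060)] / 9.81 = (52.26 ± 25.90) / 9.81, giving t = 2.69 s or t = 7.97 s.
On the way down corresponds to the larger root: t = 7.97 s.

7.97 s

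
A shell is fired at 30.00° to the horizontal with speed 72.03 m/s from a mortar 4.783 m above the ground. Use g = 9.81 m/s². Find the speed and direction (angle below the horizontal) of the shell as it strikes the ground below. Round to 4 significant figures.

v_x = 72.03 cos 30.00° = 62.380 m/s (constant).
|v_y| at impact = √((36.015)² + 2×9.81×4.783) = 37.295 m/s.
Speed = √(62.380² + 37.295²) = 72.68 m/s; angle = arctan(37.295/62.380) = 30.87° below horizontal.

72.68 m/s at 30.87° below the horizontal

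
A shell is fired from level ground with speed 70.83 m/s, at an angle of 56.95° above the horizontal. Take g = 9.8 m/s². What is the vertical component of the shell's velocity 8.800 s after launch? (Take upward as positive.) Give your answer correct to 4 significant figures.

-26.87 m/s

Initial vertical component: v_y0 = 70.83 sin 56.95° = 59.369 m/s.
v_y(t) = v_y0 − g t = 59.369 − 9.8 × 8.800 = -26.87 m/s.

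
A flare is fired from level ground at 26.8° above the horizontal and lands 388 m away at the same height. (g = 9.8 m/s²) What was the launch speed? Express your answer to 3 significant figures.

On level ground, R = v₀² sin(2θ) / g, so v₀ = √(R g / sin 2θ).
sin(2 × 26.8°) = 0.8049.
v₀ = √(388 × 9.8 / 0.8049) = √4724 = 68.7 m/s.

68.7 m/s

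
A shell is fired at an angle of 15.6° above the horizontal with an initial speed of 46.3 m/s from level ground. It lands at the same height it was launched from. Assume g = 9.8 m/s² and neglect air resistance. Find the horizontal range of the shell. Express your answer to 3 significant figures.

Components: v_x = 46.3 cos 15.6° = 44.59 m/s, v_y = 46.3 sin 15.6° = 12.45 m/s.
Time of flight (same landing height): t = 2 v_y / g = 2 × 12.45 / 9.8 = 2.541 s.
Range: R = v_x · t = 44.59 × 2.541 = 113 m.

113 m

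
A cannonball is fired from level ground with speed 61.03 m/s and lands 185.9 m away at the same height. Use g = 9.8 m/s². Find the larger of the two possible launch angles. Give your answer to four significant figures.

Level-ground range: R = v₀² sin(2θ)/g ⇒ sin 2θ = R g / v₀² = 185.9×9.8/61.03² = 0.4891.
2θ = arcsin(0.4891) = 29.281° or 180° − 29.281° = 150.719°.
So θ = 14.64° or θ = 75.36°.

75.36°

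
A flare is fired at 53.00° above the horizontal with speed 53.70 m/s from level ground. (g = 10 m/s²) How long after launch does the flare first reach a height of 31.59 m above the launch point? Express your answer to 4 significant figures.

0.8138 s

v_y0 = 53.70 sin 53.00° = 42.887 m/s.
Set y = v_y0 t − ½ g t² = 31.59: 5.000 t² − 42.887 t + 31.59 = 0.
t = [42.887 ± √(1839.3 − 631.80)] / 10 = (42.887 ± 34.749) / 10, giving t = 0.8138 s or t = 7.764 s.
The flare is on the way up at the first time, so t = 0.8138 s.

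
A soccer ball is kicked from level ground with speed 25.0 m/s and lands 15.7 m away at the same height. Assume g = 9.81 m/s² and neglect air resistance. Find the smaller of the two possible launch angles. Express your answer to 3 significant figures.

7.13°

Level-ground range: R = v₀² sin(2θ)/g ⇒ sin 2θ = R g / v₀² = 15.7×9.81/25.0² = 0.2464.
2θ = arcsin(0.2464) = 14.26° or 180° − 14.26° = 165.74°.
So θ = 7.13° or θ = 82.9°.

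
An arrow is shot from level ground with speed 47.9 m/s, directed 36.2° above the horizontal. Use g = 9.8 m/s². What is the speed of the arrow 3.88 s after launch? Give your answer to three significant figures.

v_x = 47.9 cos 36.2° = 38.65 m/s (constant).
v_y(t) = 47.9 sin 36.2° − g t = 28.29 − 9.8 × 3.88 = -9.734 m/s.
Speed = √(v_x² + v_y²) = √(1494 + 94.75) = 39.9 m/s.

39.9 m/s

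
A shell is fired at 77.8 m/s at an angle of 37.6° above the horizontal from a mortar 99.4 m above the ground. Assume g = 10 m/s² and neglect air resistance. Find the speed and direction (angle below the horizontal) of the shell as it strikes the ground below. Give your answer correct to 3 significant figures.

v_x = 77.8 cos 37.6° = 61.64 m/s (constant).
|v_y| at impact = √((47.47)² + 2×10×99.4) = 65.13 m/s.
Speed = √(61.64² + 65.13²) = 89.7 m/s; angle = arctan(65.13/61.64) = 46.6° below horizontal.

89.7 m/s at 46.6° below the horizontal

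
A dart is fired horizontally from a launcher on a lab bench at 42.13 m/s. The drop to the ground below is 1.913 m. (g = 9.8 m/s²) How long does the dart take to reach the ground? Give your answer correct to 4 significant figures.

0.6248 s

The horizontal speed doesn't affect the fall. With v_y0 = 0, h = ½ g t².
t = √(2 × 1.913 / 9.8) = √0.39041 = 0.6248 s.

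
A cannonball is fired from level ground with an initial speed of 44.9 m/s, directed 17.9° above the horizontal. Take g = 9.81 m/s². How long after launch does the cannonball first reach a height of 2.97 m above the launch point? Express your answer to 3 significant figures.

0.235 s

v_y0 = 44.9 sin 17.9° = 13.80 m/s.
Set y = v_y0 t − ½ g t² = 2.97: 4.905 t² − 13.80 t + 2.97 = 0.
t = [13.80 ± √(190.4 − 58.27)] / 9.81 = (13.80 ± 11.49) / 9.81, giving t = 0.235 s or t = 2.58 s.
The cannonball is on the way up at the first time, so t = 0.235 s.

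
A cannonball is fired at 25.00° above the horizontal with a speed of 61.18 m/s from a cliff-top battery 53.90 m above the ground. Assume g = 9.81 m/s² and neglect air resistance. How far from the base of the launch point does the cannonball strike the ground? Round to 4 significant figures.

381.0 m

Components: v_x = 61.18 cos 25.00° = 55.448 m/s, v_y = 61.18 sin 25.00° = 25.856 m/s.
Vertical: 0 = 53.90 + 25.856 t − ½(9.81) t² ⇒ 4.905 t² − 25.856 t − 53.90 = 0.
t = [25.856 + √(668.53 + 1057.5)] / 9.810 = 6.8707 s.
Horizontal: R = v_x · t = 55.448 × 6.8707 = 381.0 m.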